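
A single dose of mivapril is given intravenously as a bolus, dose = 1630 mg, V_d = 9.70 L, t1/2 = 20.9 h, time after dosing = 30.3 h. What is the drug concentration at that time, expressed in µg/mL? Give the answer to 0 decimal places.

62 µg/mL

C₀ = Dose / Vd = 1630 / 9.70 = 168.0 mg/L
k = ln2 / t½ = 0.693147 / 20.9 = 0.03316 h⁻¹
C = C₀ · e^(−k·t) = 168.0 × e^(−0.03316 × 30.3)
  = 168.0 × 0.3661 = 61.50 mg/L
(61.50 mg/L = 61.50 µg/mL)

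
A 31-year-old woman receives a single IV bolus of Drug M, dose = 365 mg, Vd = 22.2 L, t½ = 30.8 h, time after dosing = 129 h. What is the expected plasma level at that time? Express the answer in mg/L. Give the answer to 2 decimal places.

0.90 mg/L

C₀ = Dose / Vd = 365.0 / 22.2 = 16.44 mg/L
k = ln2 / t½ = 0.693147 / 30.8 = 0.02250 h⁻¹
C = C₀ · e^(−k·t) = 16.44 × e^(−0.02250 × 129)
  = 16.44 × 0.05489 = 0.9024 mg/L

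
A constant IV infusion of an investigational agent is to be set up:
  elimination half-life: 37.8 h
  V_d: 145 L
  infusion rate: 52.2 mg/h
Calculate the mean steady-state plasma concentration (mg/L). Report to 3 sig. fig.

k = ln2 / t½ = 0.693147 / 37.8 = 0.01834 h⁻¹
CL = k × Vd = 0.01834 × 145 = 2.659 L/h
At steady state Css = R₀ / CL = 52.2 / 2.659 = 19.63 mg/L

19.6 mg/L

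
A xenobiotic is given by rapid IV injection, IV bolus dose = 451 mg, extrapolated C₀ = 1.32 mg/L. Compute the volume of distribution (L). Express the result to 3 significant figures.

342 L

Vd = Dose / C₀ = 451.0 / 1.32 = 341.7 L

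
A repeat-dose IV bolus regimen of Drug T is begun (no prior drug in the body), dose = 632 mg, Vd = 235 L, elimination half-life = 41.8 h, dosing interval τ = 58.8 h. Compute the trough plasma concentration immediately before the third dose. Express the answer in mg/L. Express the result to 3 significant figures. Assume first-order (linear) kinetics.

1.40 mg/L

C₀ per dose = Dose / Vd = 632 / 235 = 2.689 mg/L
k = ln2 / t½ = 0.693147 / 41.8 = 0.01658 h⁻¹
Fraction remaining after one interval: r = e^(−kτ) = e^(−0.01658 × 58.8) = 0.3772
Before dose 3, 2 doses have been given (aged 1τ, 2τ).
C_trough = C₀ × (r + r²) = 2.689 × (0.3772 + 0.1423) = 1.397 mg/L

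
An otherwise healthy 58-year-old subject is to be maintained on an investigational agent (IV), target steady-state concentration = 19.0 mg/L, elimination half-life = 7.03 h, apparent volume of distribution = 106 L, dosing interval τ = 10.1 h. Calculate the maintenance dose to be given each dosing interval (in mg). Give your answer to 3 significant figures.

k = ln2 / t½ = 0.693147 / 7.03 = 0.09860 h⁻¹
CL = k × Vd = 0.09860 × 106 = 10.45 L/h
At steady state, Dose/τ = Css × CL.
Dose = Css × CL × τ = 19.0 × 10.45 × 10.1 = 2005 mg

2010 mg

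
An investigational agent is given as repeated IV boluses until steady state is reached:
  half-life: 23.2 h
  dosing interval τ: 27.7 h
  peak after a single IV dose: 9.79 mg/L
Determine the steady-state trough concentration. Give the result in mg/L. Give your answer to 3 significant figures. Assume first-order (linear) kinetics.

k = ln2 / t½ = 0.693147 / 23.2 = 0.02988 h⁻¹
e^(−kτ) = e^(−0.02988 × 27.7) = 0.4371
Accumulation ratio R = 1 / (1 − e^(−kτ)) = 1 / (1 − 0.4371) = 1.777
Steady-state trough = C₀ × R × e^(−kτ) = 9.79 × 1.777 × 0.4371 = 7.604 mg/L

7.60 mg/L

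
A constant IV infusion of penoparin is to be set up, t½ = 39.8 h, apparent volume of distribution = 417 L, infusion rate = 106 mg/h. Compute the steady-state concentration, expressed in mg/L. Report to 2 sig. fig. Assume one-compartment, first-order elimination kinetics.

15 mg/L

k = ln2 / t½ = 0.693147 / 39.8 = 0.01742 h⁻¹
CL = k × Vd = 0.01742 × 417 = 7.264 L/h
At steady state Css = R₀ / CL = 106 / 7.264 = 14.59 mg/L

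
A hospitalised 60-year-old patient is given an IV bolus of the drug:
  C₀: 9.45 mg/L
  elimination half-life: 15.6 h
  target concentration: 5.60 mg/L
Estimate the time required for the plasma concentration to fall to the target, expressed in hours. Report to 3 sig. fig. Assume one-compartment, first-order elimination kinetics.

11.8 h

k = ln2 / t½ = 0.693147 / 15.6 = 0.04443 h⁻¹
t = ln(C₀ / C) / k = ln(9.450 / 5.60) / 0.04443
  = ln(1.688) / 0.04443 = 0.5235 / 0.04443 = 11.78 h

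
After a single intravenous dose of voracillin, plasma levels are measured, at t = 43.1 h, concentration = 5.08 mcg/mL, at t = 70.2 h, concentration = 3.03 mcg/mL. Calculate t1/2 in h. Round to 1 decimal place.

36.4 h

k = ln(C₁/C₂) / (t₂ − t₁) = ln(5.08/3.03) / (70.2 − 43.1)
  = 0.5167 / 27.10 = 0.01907 h⁻¹
t½ = ln2 / k = 0.693147 / 0.01907 = 36.35 h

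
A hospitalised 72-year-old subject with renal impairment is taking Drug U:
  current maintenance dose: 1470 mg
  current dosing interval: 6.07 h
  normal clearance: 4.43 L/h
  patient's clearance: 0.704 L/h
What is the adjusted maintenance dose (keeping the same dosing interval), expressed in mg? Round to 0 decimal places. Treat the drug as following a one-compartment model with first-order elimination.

To keep the same average steady-state level, dosing rate must scale with clearance.
CL ratio = 0.704 / 4.43 = 0.1589
New dose (same interval) = 1470 × 0.1589 = 233.6 mg

234 mg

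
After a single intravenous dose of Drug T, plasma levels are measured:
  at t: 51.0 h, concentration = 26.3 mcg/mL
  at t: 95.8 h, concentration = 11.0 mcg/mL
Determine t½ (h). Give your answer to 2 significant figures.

k = ln(C₁/C₂) / (t₂ − t₁) = ln(26.3/11.0) / (95.8 − 51.0)
  = 0.8717 / 44.80 = 0.01946 h⁻¹
t½ = ln2 / k = 0.693147 / 0.01946 = 35.62 h

36 h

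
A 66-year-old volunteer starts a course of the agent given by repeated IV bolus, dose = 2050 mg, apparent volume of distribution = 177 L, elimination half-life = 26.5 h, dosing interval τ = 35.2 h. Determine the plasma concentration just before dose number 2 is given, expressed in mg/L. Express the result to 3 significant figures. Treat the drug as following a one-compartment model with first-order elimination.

C₀ per dose = Dose / Vd = 2050 / 177 = 11.58 mg/L
k = ln2 / t½ = 0.693147 / 26.5 = 0.02616 h⁻¹
Fraction remaining after one interval: r = e^(−kτ) = e^(−0.02616 × 35.2) = 0.3982
Before dose 2, 1 dose has been given (aged 1τ).
C_trough = C₀ × r = 11.58 × 0.3982 = 4.611 mg/L

4.61 mg/L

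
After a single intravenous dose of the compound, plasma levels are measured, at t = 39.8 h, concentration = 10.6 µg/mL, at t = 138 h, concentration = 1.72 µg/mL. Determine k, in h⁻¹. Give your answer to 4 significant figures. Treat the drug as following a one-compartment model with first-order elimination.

k = ln(C₁/C₂) / (t₂ − t₁) = ln(10.6/1.72) / (138 − 39.8)
  = 1.819 / 98.20 = 0.01852 h⁻¹

0.01852 h⁻¹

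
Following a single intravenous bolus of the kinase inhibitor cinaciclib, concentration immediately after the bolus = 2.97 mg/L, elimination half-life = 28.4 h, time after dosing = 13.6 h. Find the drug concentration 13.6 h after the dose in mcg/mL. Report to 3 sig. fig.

k = ln2 / t½ = 0.693147 / 28.4 = 0.02441 h⁻¹
C = C₀ · e^(−k·t) = 2.970 × e^(−0.02441 × 13.6)
  = 2.970 × 0.7175 = 2.131 mg/L
(2.131 mg/L = 2.131 mcg/mL)

2.13 mcg/mL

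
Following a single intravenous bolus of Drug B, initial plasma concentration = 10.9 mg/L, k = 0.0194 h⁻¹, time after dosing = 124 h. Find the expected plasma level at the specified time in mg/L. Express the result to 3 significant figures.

0.983 mg/L

C = C₀ · e^(−k·t) = 10.90 × e^(−0.01940 × 124)
  = 10.90 × 0.09021 = 0.9833 mg/L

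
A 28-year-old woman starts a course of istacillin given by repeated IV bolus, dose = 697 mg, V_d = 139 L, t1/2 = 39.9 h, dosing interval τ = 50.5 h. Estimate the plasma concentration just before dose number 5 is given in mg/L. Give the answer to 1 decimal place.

C₀ per dose = Dose / Vd = 697 / 139 = 5.014 mg/L
k = ln2 / t½ = 0.693147 / 39.9 = 0.01737 h⁻¹
Fraction remaining after one interval: r = e^(−kτ) = e^(−0.01737 × 50.5) = 0.4160
Before dose 5, 4 doses have been given (aged 1τ, 2τ, 3τ, 4τ).
C_trough = C₀ × (r + r² + … + r^4) = C₀ × r(1−r^4)/(1−r)
        = 5.014 × 0.4160 × (1 − 0.02995) / (1 − 0.4160) = 3.465 mg/L

3.5 mg/L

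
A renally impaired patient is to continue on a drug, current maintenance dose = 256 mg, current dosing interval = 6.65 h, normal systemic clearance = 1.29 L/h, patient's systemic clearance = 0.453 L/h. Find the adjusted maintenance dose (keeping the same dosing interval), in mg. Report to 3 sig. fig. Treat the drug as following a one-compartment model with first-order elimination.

89.9 mg

To keep the same average steady-state level, dosing rate must scale with clearance.
CL ratio = 0.453 / 1.29 = 0.3512
New dose (same interval) = 256 × 0.3512 = 89.91 mg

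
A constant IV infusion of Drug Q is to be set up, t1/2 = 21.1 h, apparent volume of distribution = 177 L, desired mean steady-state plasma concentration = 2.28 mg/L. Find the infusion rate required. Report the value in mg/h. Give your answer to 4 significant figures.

13.26 mg/h

k = ln2 / t½ = 0.693147 / 21.1 = 0.03285 h⁻¹
CL = k × Vd = 0.03285 × 177 = 5.814 L/h
At steady state, infusion rate R₀ = Css × CL = 2.28 × 5.814 = 13.26 mg/h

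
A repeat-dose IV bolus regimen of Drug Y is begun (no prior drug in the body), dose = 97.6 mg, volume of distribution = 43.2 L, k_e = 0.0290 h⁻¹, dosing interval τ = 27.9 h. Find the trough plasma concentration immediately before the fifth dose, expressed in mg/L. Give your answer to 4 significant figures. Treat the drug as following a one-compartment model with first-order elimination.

1.742 mg/L

C₀ per dose = Dose / Vd = 97.6 / 43.2 = 2.259 mg/L
Fraction remaining after one interval: r = e^(−kτ) = e^(−0.02900 × 27.9) = 0.4453
Before dose 5, 4 doses have been given (aged 1τ, 2τ, 3τ, 4τ).
C_trough = C₀ × (r + r² + … + r^4) = C₀ × r(1−r^4)/(1−r)
        = 2.259 × 0.4453 × (1 − 0.03932) / (1 − 0.4453) = 1.742 mg/L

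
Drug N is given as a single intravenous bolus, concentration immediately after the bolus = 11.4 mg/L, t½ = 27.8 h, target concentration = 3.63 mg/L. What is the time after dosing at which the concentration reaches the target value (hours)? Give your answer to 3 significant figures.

k = ln2 / t½ = 0.693147 / 27.8 = 0.02493 h⁻¹
t = ln(C₀ / C) / k = ln(11.40 / 3.63) / 0.02493
  = ln(3.140) / 0.02493 = 1.144 / 0.02493 = 45.89 h

45.9 h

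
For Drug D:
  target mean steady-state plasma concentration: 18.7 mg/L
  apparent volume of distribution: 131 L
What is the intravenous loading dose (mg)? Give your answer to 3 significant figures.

LD = Css × Vd = 18.7 × 131 = 2450 mg

2450 mg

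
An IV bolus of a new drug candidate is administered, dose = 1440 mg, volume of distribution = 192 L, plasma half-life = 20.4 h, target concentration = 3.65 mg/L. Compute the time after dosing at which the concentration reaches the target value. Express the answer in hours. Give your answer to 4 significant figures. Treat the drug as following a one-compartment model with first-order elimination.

C₀ = Dose / Vd = 1440 / 192 = 7.500 mg/L
k = ln2 / t½ = 0.693147 / 20.4 = 0.03398 h⁻¹
t = ln(C₀ / C) / k = ln(7.500 / 3.65) / 0.03398
  = ln(2.055) / 0.03398 = 0.7203 / 0.03398 = 21.20 h

21.20 h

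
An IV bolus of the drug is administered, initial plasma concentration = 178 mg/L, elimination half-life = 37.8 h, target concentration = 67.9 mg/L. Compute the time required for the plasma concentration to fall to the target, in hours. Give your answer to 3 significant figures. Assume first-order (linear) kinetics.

k = ln2 / t½ = 0.693147 / 37.8 = 0.01834 h⁻¹
t = ln(C₀ / C) / k = ln(178.0 / 67.9) / 0.01834
  = ln(2.622) / 0.01834 = 0.9639 / 0.01834 = 52.56 h

52.6 h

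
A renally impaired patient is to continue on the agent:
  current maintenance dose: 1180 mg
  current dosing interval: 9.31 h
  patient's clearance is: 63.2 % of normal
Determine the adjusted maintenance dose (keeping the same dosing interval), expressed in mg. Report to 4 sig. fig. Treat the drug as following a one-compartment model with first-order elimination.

To keep the same average steady-state level, dosing rate must scale with clearance.
CL ratio = 63.2 / 100 = 0.6320
New dose (same interval) = 1180 × 0.6320 = 745.8 mg

745.8 mg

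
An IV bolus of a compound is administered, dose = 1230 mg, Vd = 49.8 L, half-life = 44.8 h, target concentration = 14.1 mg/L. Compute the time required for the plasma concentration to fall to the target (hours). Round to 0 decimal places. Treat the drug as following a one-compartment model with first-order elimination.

36 h

C₀ = Dose / Vd = 1230 / 49.8 = 24.70 mg/L
k = ln2 / t½ = 0.693147 / 44.8 = 0.01547 h⁻¹
t = ln(C₀ / C) / k = ln(24.70 / 14.1) / 0.01547
  = ln(1.752) / 0.01547 = 0.5608 / 0.01547 = 36.25 h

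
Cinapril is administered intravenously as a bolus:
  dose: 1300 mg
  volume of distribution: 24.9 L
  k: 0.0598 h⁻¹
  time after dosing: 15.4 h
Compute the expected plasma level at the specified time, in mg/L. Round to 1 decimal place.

C₀ = Dose / Vd = 1300 / 24.9 = 52.21 mg/L
C = C₀ · e^(−k·t) = 52.21 × e^(−0.05980 × 15.4)
  = 52.21 × 0.3982 = 20.79 mg/L

20.8 mg/L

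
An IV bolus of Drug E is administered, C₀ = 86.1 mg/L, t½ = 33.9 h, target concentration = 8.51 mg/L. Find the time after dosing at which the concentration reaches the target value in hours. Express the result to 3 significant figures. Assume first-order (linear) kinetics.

k = ln2 / t½ = 0.693147 / 33.9 = 0.02045 h⁻¹
t = ln(C₀ / C) / k = ln(86.10 / 8.51) / 0.02045
  = ln(10.12) / 0.02045 = 2.315 / 0.02045 = 113.2 h

113 h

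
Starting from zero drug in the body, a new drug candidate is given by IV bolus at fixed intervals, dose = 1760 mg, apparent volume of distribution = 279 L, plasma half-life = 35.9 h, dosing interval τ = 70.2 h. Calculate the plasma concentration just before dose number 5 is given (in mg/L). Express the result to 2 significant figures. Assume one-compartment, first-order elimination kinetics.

C₀ per dose = Dose / Vd = 1760 / 279 = 6.308 mg/L
k = ln2 / t½ = 0.693147 / 35.9 = 0.01931 h⁻¹
Fraction remaining after one interval: r = e^(−kτ) = e^(−0.01931 × 70.2) = 0.2578
Before dose 5, 4 doses have been given (aged 1τ, 2τ, 3τ, 4τ).
C_trough = C₀ × (r + r² + … + r^4) = C₀ × r(1−r^4)/(1−r)
        = 6.308 × 0.2578 × (1 − 0.004417) / (1 − 0.2578) = 2.181 mg/L

2.2 mg/L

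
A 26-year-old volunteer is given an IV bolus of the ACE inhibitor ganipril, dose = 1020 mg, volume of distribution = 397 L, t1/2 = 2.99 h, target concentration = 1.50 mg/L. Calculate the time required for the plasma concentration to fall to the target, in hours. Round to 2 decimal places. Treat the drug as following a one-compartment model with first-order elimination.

C₀ = Dose / Vd = 1020 / 397 = 2.569 mg/L
k = ln2 / t½ = 0.693147 / 2.99 = 0.2318 h⁻¹
t = ln(C₀ / C) / k = ln(2.569 / 1.50) / 0.2318
  = ln(1.713) / 0.2318 = 0.5382 / 0.2318 = 2.322 h

2.32 h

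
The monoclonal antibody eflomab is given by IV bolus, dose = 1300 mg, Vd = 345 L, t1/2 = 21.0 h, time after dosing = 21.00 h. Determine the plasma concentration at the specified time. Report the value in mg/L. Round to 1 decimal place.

C₀ = Dose / Vd = 1300 / 345 = 3.768 mg/L
k = ln2 / t½ = 0.693147 / 21.0 = 0.03301 h⁻¹
t / t½ = 21.00 / 21.0 = 1 half-lives
C = C₀ × (1/2)^1 = 3.768 × 0.5000 = 1.884 mg/L

1.9 mg/L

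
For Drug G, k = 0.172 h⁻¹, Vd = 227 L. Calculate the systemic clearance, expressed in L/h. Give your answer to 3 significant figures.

39.0 L/h

CL = k × Vd = 0.172 × 227 = 39.04 L/h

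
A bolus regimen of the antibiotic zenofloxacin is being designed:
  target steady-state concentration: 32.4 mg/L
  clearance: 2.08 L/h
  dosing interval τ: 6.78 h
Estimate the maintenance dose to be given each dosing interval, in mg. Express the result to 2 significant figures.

At steady state, Dose/τ = Css × CL.
Dose = Css × CL × τ = 32.4 × 2.080 × 6.78 = 456.9 mg

460 mg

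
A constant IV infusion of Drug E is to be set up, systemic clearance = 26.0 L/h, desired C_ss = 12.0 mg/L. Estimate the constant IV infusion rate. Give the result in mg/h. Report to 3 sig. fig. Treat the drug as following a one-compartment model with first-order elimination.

312 mg/h

At steady state, infusion rate R₀ = Css × CL = 12.0 × 26.00 = 312.0 mg/h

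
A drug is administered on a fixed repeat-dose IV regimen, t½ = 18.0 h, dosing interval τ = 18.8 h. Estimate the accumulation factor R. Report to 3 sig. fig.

k = ln2 / t½ = 0.693147 / 18.0 = 0.03851 h⁻¹
e^(−kτ) = e^(−0.03851 × 18.8) = 0.4848
Accumulation ratio R = 1 / (1 − e^(−kτ)) = 1 / (1 − 0.4848) = 1.941

1.94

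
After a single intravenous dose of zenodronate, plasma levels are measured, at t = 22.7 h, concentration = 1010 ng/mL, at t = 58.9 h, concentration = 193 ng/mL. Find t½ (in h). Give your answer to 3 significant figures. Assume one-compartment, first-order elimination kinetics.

k = ln(C₁/C₂) / (t₂ − t₁) = ln(1010/193) / (58.9 − 22.7)
  = 1.655 / 36.20 = 0.04572 h⁻¹
t½ = ln2 / k = 0.693147 / 0.04572 = 15.16 h

15.2 h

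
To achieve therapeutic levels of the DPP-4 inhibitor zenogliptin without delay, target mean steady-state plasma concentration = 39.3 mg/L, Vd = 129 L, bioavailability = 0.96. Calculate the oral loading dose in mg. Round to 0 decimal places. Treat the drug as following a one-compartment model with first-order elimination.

5281 mg

LD = Css × Vd / F = 39.3 × 129 / 0.96 = 5281 mg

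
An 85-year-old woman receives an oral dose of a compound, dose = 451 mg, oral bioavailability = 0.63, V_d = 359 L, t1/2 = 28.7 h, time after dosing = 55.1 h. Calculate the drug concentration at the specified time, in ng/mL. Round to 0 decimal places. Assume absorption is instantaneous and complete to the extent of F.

209 ng/mL

Amount reaching circulation = F × Dose = 0.63 × 451.0 = 284.1 mg
C₀ = F·Dose / Vd = 284.1 / 359 = 0.7914 mg/L
k = ln2 / t½ = 0.693147 / 28.7 = 0.02415 h⁻¹
C = C₀ · e^(−k·t) = 0.7914 × e^(−0.02415 × 55.1)
  = 0.7914 × 0.2643 = 0.2092 mg/L
Convert: 0.2092 mg/L × 1000 = 209.2 ng/mL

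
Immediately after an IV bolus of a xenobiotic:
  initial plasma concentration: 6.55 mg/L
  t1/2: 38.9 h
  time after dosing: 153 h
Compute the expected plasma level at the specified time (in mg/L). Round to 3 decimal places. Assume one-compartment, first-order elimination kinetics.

k = ln2 / t½ = 0.693147 / 38.9 = 0.01782 h⁻¹
C = C₀ · e^(−k·t) = 6.550 × e^(−0.01782 × 153)
  = 6.550 × 0.06545 = 0.4287 mg/L

0.429 mg/L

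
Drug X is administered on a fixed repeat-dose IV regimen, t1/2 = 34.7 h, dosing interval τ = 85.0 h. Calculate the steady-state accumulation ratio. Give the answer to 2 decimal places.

1.22

k = ln2 / t½ = 0.693147 / 34.7 = 0.01998 h⁻¹
e^(−kτ) = e^(−0.01998 × 85.0) = 0.1830
Accumulation ratio R = 1 / (1 − e^(−kτ)) = 1 / (1 − 0.1830) = 1.224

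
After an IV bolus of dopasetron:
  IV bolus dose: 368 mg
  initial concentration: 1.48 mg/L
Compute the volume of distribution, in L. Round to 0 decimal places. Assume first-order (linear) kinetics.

249 L

Vd = Dose / C₀ = 368.0 / 1.48 = 248.6 L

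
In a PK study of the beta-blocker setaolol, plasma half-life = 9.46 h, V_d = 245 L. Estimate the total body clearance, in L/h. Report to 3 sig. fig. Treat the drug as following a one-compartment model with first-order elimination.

18.0 L/h

k = ln2 / t½ = 0.693147 / 9.46 = 0.07327 h⁻¹
CL = k × Vd = 0.07327 × 245 = 17.95 L/h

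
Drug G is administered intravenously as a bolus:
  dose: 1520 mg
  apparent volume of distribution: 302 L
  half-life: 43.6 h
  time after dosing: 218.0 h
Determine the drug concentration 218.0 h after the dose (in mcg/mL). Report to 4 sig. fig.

C₀ = Dose / Vd = 1520 / 302 = 5.033 mg/L
k = ln2 / t½ = 0.693147 / 43.6 = 0.01590 h⁻¹
t / t½ = 218.0 / 43.6 = 5 half-lives
C = C₀ × (1/2)^5 = 5.033 × 0.03125 = 0.1573 mg/L
(0.1573 mg/L = 0.1573 mcg/mL)

0.1573 mcg/mL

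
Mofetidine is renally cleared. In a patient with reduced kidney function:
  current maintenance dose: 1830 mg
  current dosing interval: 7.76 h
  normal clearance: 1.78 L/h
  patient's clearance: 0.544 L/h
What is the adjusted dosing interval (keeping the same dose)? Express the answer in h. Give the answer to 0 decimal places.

25 h

To keep the same average steady-state level, dosing rate must scale with clearance.
CL ratio = 0.544 / 1.78 = 0.3056
New interval (same dose) = 7.76 / 0.3056 = 25.39 h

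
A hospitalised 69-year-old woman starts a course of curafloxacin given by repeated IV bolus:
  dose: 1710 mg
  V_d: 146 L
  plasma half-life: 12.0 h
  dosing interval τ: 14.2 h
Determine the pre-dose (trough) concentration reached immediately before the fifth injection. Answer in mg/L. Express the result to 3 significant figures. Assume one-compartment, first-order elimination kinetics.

C₀ per dose = Dose / Vd = 1710 / 146 = 11.71 mg/L
k = ln2 / t½ = 0.693147 / 12.0 = 0.05776 h⁻¹
Fraction remaining after one interval: r = e^(−kτ) = e^(−0.05776 × 14.2) = 0.4403
Before dose 5, 4 doses have been given (aged 1τ, 2τ, 3τ, 4τ).
C_trough = C₀ × (r + r² + … + r^4) = C₀ × r(1−r^4)/(1−r)
        = 11.71 × 0.4403 × (1 − 0.03758) / (1 − 0.4403) = 8.866 mg/L

8.87 mg/L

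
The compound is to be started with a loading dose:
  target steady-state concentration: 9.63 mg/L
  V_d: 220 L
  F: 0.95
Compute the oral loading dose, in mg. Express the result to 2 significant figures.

2200 mg

LD = Css × Vd / F = 9.63 × 220 / 0.95 = 2230 mg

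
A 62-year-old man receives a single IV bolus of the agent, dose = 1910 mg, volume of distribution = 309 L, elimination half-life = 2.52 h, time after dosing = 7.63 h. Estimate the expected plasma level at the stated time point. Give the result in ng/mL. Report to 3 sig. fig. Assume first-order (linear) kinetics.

758 ng/mL

C₀ = Dose / Vd = 1910 / 309 = 6.181 mg/L
k = ln2 / t½ = 0.693147 / 2.52 = 0.2751 h⁻¹
C = C₀ · e^(−k·t) = 6.181 × e^(−0.2751 × 7.63)
  = 6.181 × 0.1226 = 0.7578 mg/L
Convert: 0.7578 mg/L × 1000 = 757.8 ng/mL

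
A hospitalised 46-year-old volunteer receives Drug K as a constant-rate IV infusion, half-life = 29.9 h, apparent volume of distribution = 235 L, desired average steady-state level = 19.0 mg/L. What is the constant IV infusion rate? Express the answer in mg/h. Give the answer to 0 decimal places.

104 mg/h

k = ln2 / t½ = 0.693147 / 29.9 = 0.02318 h⁻¹
CL = k × Vd = 0.02318 × 235 = 5.447 L/h
At steady state, infusion rate R₀ = Css × CL = 19.0 × 5.447 = 103.5 mg/h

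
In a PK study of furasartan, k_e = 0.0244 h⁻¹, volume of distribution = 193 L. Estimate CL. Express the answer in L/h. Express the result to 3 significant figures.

CL = k × Vd = 0.0244 × 193 = 4.709 L/h

4.71 L/h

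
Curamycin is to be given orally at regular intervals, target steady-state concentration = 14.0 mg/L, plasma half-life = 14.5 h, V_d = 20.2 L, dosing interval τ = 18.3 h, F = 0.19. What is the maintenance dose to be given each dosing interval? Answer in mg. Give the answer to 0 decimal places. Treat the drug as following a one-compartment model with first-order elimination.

1302 mg

k = ln2 / t½ = 0.693147 / 14.5 = 0.04780 h⁻¹
CL = k × Vd = 0.04780 × 20.2 = 0.9656 L/h
At steady state, F × (Dose/τ) = Css × CL.
Dose = Css × CL × τ / F = 14.0 × 0.9656 × 18.3 / 0.19 = 1302 mg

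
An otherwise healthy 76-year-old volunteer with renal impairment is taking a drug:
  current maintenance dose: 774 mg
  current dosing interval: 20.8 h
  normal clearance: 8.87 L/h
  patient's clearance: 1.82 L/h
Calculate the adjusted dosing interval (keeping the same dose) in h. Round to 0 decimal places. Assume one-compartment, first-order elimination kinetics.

To keep the same average steady-state level, dosing rate must scale with clearance.
CL ratio = 1.82 / 8.87 = 0.2052
New interval (same dose) = 20.8 / 0.2052 = 101.4 h

101 h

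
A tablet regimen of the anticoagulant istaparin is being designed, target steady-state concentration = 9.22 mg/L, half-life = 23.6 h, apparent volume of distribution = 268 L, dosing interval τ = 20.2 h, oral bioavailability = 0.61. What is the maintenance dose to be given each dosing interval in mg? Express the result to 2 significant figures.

k = ln2 / t½ = 0.693147 / 23.6 = 0.02937 h⁻¹
CL = k × Vd = 0.02937 × 268 = 7.871 L/h
At steady state, F × (Dose/τ) = Css × CL.
Dose = Css × CL × τ / F = 9.22 × 7.871 × 20.2 / 0.61 = 2403 mg

2400 mg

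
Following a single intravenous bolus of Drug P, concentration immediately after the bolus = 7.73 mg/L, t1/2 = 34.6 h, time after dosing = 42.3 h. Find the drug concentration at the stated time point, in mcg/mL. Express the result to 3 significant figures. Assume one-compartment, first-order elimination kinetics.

3.31 mcg/mL

k = ln2 / t½ = 0.693147 / 34.6 = 0.02003 h⁻¹
C = C₀ · e^(−k·t) = 7.730 × e^(−0.02003 × 42.3)
  = 7.730 × 0.4286 = 3.313 mg/L
(3.313 mg/L = 3.313 mcg/mL)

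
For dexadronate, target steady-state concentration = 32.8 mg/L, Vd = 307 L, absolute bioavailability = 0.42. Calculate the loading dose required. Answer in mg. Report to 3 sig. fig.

LD = Css × Vd / F = 32.8 × 307 / 0.42 = 23980 mg

24000 mg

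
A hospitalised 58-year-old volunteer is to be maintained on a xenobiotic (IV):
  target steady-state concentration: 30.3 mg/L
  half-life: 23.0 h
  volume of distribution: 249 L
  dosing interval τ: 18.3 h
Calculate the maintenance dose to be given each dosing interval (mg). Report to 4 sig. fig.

k = ln2 / t½ = 0.693147 / 23.0 = 0.03014 h⁻¹
CL = k × Vd = 0.03014 × 249 = 7.505 L/h
At steady state, Dose/τ = Css × CL.
Dose = Css × CL × τ = 30.3 × 7.505 × 18.3 = 4161 mg

4161 mg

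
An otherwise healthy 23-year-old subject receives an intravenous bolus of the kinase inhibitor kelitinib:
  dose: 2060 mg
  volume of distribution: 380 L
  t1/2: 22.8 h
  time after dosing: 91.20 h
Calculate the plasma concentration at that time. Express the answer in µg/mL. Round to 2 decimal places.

C₀ = Dose / Vd = 2060 / 380 = 5.421 mg/L
k = ln2 / t½ = 0.693147 / 22.8 = 0.03040 h⁻¹
t / t½ = 91.20 / 22.8 = 4 half-lives
C = C₀ × (1/2)^4 = 5.421 × 0.06250 = 0.3388 mg/L
(0.3388 mg/L = 0.3388 µg/mL)

0.34 µg/mL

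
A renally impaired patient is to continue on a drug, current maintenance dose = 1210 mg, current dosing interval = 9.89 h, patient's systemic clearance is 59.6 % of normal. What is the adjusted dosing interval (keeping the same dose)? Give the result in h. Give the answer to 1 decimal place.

16.6 h

To keep the same average steady-state level, dosing rate must scale with clearance.
CL ratio = 59.6 / 100 = 0.5960
New interval (same dose) = 9.89 / 0.5960 = 16.59 h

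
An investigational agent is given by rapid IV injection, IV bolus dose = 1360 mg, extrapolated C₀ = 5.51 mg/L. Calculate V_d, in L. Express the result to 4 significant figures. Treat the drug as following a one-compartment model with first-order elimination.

Vd = Dose / C₀ = 1360 / 5.51 = 246.8 L

246.8 L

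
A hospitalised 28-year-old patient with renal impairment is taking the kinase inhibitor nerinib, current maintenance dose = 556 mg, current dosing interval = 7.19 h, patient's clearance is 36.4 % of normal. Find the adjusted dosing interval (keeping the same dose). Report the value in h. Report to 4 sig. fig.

19.75 h

To keep the same average steady-state level, dosing rate must scale with clearance.
CL ratio = 36.4 / 100 = 0.3640
New interval (same dose) = 7.19 / 0.3640 = 19.75 h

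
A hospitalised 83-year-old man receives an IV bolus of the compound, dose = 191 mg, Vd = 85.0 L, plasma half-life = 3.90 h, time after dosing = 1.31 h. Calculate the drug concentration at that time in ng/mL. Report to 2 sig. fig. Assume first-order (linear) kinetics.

C₀ = Dose / Vd = 191.0 / 85.0 = 2.247 mg/L
k = ln2 / t½ = 0.693147 / 3.90 = 0.1777 h⁻¹
C = C₀ · e^(−k·t) = 2.247 × e^(−0.1777 × 1.31)
  = 2.247 × 0.7923 = 1.780 mg/L
Convert: 1.780 mg/L × 1000 = 1780 ng/mL

1800 ng/mL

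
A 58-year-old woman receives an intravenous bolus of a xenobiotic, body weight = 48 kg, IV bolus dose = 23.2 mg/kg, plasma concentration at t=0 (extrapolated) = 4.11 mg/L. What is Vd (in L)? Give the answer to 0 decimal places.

271 L

Dose = 23.2 × 48 = 1114 mg
Vd = Dose / C₀ = 1114 / 4.11 = 271.0 L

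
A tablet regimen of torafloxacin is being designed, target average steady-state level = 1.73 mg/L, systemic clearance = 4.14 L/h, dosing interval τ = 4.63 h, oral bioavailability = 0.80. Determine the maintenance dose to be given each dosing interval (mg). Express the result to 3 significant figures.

At steady state, F × (Dose/τ) = Css × CL.
Dose = Css × CL × τ / F = 1.73 × 4.140 × 4.63 / 0.80 = 41.45 mg

41.5 mg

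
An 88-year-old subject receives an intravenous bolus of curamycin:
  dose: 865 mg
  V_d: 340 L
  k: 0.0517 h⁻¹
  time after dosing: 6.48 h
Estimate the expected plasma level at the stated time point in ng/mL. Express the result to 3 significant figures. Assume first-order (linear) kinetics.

C₀ = Dose / Vd = 865.0 / 340 = 2.544 mg/L
C = C₀ · e^(−k·t) = 2.544 × e^(−0.05170 × 6.48)
  = 2.544 × 0.7153 = 1.820 mg/L
Convert: 1.820 mg/L × 1000 = 1820 ng/mL

1820 ng/mL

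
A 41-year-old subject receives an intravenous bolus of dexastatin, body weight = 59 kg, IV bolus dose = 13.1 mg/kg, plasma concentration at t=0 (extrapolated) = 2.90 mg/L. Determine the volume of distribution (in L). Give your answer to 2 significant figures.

Dose = 13.1 × 59 = 772.9 mg
Vd = Dose / C₀ = 772.9 / 2.90 = 266.5 L

270 L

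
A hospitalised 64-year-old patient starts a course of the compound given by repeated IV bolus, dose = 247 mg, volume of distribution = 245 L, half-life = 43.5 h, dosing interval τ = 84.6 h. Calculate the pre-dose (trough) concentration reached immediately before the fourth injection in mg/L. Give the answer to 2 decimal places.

C₀ per dose = Dose / Vd = 247 / 245 = 1.008 mg/L
k = ln2 / t½ = 0.693147 / 43.5 = 0.01593 h⁻¹
Fraction remaining after one interval: r = e^(−kτ) = e^(−0.01593 × 84.6) = 0.2598
Before dose 4, 3 doses have been given (aged 1τ, 2τ, 3τ).
C_trough = C₀ × (r + r² + … + r^3) = C₀ × r(1−r^3)/(1−r)
        = 1.008 × 0.2598 × (1 − 0.01754) / (1 − 0.2598) = 0.3476 mg/L

0.35 mg/L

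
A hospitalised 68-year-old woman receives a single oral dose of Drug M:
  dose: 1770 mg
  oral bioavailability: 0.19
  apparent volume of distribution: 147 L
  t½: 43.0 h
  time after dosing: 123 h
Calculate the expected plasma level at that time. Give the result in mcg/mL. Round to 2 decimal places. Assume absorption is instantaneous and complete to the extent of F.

0.32 mcg/mL

Amount reaching circulation = F × Dose = 0.19 × 1770 = 336.3 mg
C₀ = F·Dose / Vd = 336.3 / 147 = 2.288 mg/L
k = ln2 / t½ = 0.693147 / 43.0 = 0.01612 h⁻¹
C = C₀ · e^(−k·t) = 2.288 × e^(−0.01612 × 123)
  = 2.288 × 0.1377 = 0.3151 mg/L
(0.3151 mg/L = 0.3151 mcg/mL)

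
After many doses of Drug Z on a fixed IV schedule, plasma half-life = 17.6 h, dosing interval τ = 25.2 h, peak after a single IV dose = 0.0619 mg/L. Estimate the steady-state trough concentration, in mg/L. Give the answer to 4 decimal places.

0.0365 mg/L

k = ln2 / t½ = 0.693147 / 17.6 = 0.03938 h⁻¹
e^(−kτ) = e^(−0.03938 × 25.2) = 0.3707
Accumulation ratio R = 1 / (1 − e^(−kτ)) = 1 / (1 − 0.3707) = 1.589
Steady-state trough = C₀ × R × e^(−kτ) = 0.0619 × 1.589 × 0.3707 = 0.03646 mg/L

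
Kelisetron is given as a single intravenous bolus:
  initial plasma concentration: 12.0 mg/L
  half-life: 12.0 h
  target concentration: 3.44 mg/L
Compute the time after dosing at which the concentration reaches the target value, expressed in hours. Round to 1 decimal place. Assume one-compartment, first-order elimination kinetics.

21.6 h

k = ln2 / t½ = 0.693147 / 12.0 = 0.05776 h⁻¹
t = ln(C₀ / C) / k = ln(12.00 / 3.44) / 0.05776
  = ln(3.488) / 0.05776 = 1.249 / 0.05776 = 21.62 h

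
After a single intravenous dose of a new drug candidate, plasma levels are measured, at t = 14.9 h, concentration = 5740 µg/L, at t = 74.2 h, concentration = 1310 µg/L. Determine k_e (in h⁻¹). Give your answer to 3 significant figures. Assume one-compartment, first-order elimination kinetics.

k = ln(C₁/C₂) / (t₂ − t₁) = ln(5740/1310) / (74.2 − 14.9)
  = 1.477 / 59.30 = 0.02491 h⁻¹

0.0249 h⁻¹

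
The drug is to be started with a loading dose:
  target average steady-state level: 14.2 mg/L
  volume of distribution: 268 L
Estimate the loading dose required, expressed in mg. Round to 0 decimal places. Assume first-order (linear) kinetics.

LD = Css × Vd = 14.2 × 268 = 3806 mg

3806 mg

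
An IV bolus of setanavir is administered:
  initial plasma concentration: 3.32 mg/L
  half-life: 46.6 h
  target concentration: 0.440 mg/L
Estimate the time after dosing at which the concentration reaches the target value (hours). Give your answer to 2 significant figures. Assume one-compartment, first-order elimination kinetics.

k = ln2 / t½ = 0.693147 / 46.6 = 0.01487 h⁻¹
t = ln(C₀ / C) / k = ln(3.320 / 0.440) / 0.01487
  = ln(7.545) / 0.01487 = 2.021 / 0.01487 = 135.9 h

140 h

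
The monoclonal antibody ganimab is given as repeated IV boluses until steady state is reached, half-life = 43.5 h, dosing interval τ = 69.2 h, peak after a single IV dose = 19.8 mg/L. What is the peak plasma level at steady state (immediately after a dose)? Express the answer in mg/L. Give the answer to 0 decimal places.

k = ln2 / t½ = 0.693147 / 43.5 = 0.01593 h⁻¹
e^(−kτ) = e^(−0.01593 × 69.2) = 0.3321
Accumulation ratio R = 1 / (1 − e^(−kτ)) = 1 / (1 − 0.3321) = 1.497
Steady-state peak = C₀ × R = 19.8 × 1.497 = 29.64 mg/L

30 mg/L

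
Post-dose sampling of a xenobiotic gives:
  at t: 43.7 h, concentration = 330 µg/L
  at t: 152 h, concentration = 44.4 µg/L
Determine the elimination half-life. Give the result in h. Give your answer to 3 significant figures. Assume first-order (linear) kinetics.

k = ln(C₁/C₂) / (t₂ − t₁) = ln(330/44.4) / (152 − 43.7)
  = 2.006 / 108.3 = 0.01852 h⁻¹
t½ = ln2 / k = 0.693147 / 0.01852 = 37.43 h

37.4 h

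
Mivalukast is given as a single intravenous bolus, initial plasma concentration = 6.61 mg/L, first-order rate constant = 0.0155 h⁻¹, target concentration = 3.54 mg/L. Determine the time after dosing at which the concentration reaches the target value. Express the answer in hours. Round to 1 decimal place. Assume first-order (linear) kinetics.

t = ln(C₀ / C) / k = ln(6.610 / 3.54) / 0.01550
  = ln(1.867) / 0.01550 = 0.6243 / 0.01550 = 40.28 h

40.3 h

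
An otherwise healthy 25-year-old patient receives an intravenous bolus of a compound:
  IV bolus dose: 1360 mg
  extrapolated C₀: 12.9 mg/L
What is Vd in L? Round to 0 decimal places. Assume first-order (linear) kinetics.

105 L

Vd = Dose / C₀ = 1360 / 12.9 = 105.4 L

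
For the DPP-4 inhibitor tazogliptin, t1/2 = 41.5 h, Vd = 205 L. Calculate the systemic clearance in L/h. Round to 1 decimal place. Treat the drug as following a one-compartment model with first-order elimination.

3.4 L/h

k = ln2 / t½ = 0.693147 / 41.5 = 0.01670 h⁻¹
CL = k × Vd = 0.01670 × 205 = 3.424 L/h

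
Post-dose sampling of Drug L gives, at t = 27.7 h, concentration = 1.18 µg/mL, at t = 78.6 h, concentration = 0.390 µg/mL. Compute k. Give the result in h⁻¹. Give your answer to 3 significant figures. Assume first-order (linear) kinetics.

0.0218 h⁻¹

k = ln(C₁/C₂) / (t₂ − t₁) = ln(1.18/0.390) / (78.6 − 27.7)
  = 1.107 / 50.90 = 0.02175 h⁻¹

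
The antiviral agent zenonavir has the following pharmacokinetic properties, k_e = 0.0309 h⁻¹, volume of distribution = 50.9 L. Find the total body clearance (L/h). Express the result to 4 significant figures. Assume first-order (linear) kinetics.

CL = k × Vd = 0.0309 × 50.9 = 1.573 L/h

1.573 L/h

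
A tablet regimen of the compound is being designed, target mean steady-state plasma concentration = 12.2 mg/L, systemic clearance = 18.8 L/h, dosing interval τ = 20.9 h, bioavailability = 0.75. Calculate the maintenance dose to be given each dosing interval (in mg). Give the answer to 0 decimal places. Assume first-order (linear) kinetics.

At steady state, F × (Dose/τ) = Css × CL.
Dose = Css × CL × τ / F = 12.2 × 18.80 × 20.9 / 0.75 = 6391 mg

6391 mg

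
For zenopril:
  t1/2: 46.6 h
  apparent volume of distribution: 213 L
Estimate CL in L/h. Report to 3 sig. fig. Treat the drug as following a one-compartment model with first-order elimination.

k = ln2 / t½ = 0.693147 / 46.6 = 0.01487 h⁻¹
CL = k × Vd = 0.01487 × 213 = 3.167 L/h

3.17 L/h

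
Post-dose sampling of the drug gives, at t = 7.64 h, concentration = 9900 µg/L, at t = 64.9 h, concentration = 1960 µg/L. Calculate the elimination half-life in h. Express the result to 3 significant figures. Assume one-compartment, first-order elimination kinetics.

24.5 h

k = ln(C₁/C₂) / (t₂ − t₁) = ln(9900/1960) / (64.9 − 7.64)
  = 1.620 / 57.26 = 0.02829 h⁻¹
t½ = ln2 / k = 0.693147 / 0.02829 = 24.50 h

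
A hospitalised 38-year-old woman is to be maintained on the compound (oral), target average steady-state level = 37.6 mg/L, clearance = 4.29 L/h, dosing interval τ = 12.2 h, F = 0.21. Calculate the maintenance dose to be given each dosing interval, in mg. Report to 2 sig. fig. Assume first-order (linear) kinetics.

At steady state, F × (Dose/τ) = Css × CL.
Dose = Css × CL × τ / F = 37.6 × 4.290 × 12.2 / 0.21 = 9371 mg

9400 mg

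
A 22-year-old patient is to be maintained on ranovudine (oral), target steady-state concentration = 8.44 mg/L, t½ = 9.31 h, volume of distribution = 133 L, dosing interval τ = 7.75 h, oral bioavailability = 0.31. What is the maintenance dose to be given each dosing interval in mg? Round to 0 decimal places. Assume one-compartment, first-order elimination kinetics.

k = ln2 / t½ = 0.693147 / 9.31 = 0.07445 h⁻¹
CL = k × Vd = 0.07445 × 133 = 9.902 L/h
At steady state, F × (Dose/τ) = Css × CL.
Dose = Css × CL × τ / F = 8.44 × 9.902 × 7.75 / 0.31 = 2089 mg

2089 mg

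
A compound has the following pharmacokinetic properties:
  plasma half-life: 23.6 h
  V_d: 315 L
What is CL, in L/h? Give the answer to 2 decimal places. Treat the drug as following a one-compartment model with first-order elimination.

9.25 L/h

k = ln2 / t½ = 0.693147 / 23.6 = 0.02937 h⁻¹
CL = k × Vd = 0.02937 × 315 = 9.252 L/h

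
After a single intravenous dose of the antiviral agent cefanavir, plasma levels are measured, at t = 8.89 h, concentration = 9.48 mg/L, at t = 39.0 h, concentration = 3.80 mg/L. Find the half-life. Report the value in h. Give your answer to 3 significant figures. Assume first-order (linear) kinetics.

22.8 h

k = ln(C₁/C₂) / (t₂ − t₁) = ln(9.48/3.80) / (39.0 − 8.89)
  = 0.9142 / 30.11 = 0.03036 h⁻¹
t½ = ln2 / k = 0.693147 / 0.03036 = 22.83 h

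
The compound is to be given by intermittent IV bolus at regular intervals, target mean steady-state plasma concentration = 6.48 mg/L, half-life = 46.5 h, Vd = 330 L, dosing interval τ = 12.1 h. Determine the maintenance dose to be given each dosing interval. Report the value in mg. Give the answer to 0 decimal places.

k = ln2 / t½ = 0.693147 / 46.5 = 0.01491 h⁻¹
CL = k × Vd = 0.01491 × 330 = 4.920 L/h
At steady state, Dose/τ = Css × CL.
Dose = Css × CL × τ = 6.48 × 4.920 × 12.1 = 385.8 mg

386 mg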